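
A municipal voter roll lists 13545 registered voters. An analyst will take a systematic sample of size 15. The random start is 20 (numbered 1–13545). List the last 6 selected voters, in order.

k = N/n = 13545/15 = 903
10th selection = 20 + 9×903 = 8147
11th: 8147 + 903 = 9050
12th: 9050 + 903 = 9953
13th: 9953 + 903 = 10856
14th: 10856 + 903 = 11759
15th: 11759 + 903 = 12662

8147, 9050, 9953, 10856, 11759, 12662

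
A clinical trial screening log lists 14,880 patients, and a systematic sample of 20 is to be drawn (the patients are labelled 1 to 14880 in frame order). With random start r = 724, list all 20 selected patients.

k = N/n = 14880/20 = 744
patient 1: 724
patient 2: 724 + 744 = 1468
patient 3: 1468 + 744 = 2212
patient 4: 2212 + 744 = 2956
patient 5: 2956 + 744 = 3700
patient 6: 3700 + 744 = 4444
patient 7: 4444 + 744 = 5188
patient 8: 5188 + 744 = 5932
patient 9: 5932 + 744 = 6676
patient 10: 6676 + 744 = 7420
patient 11: 7420 + 744 = 8164
patient 12: 8164 + 744 = 8908
patient 13: 8908 + 744 = 9652
patient 14: 9652 + 744 = 10396
patient 15: 10396 + 744 = 11140
patient 16: 11140 + 744 = 11884
patient 17: 11884 + 744 = 12628
patient 18: 12628 + 744 = 13372
patient 19: 13372 + 744 = 14116
patient 20: 14116 + 744 = 14860

724, 1468, 2212, 2956, 3700, 4444, 5188, 5932, 6676, 7420, 8164, 8908, 9652, 10396, 11140, 11884, 12628, 13372, 14116, 14860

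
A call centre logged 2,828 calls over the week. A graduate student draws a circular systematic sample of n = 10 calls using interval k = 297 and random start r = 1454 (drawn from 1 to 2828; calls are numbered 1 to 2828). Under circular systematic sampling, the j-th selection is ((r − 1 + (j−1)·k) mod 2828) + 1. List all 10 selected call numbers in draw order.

Selection 1: 1454
Selection 2: 1454 + 297 = 1751
Selection 3: 1751 + 297 = 2048
Selection 4: 2048 + 297 = 2345
Selection 5: 2345 + 297 = 2642
Selection 6: 2642 + 297 = 2939 → 2939 − 2828 = 111
Selection 7: 111 + 297 = 408
Selection 8: 408 + 297 = 705
Selection 9: 705 + 297 = 1002
Selection 10: 1002 + 297 = 1299

1454, 1751, 2048, 2345, 2642, 111, 408, 705, 1002, 1299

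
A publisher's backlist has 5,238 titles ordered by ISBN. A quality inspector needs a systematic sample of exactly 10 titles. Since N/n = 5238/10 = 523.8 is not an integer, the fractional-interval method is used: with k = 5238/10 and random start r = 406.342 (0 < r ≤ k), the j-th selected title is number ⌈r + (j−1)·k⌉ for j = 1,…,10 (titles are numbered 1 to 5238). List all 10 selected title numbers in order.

j=1: r + 0k = 406.342 → ⌈·⌉ = 407
j=2: r + 1k = 930.142 → ⌈·⌉ = 931
j=3: r + 2k = 1453.942 → ⌈·⌉ = 1454
j=4: r + 3k = 1977.742 → ⌈·⌉ = 1978
j=5: r + 4k = 2501.542 → ⌈·⌉ = 2502
j=6: r + 5k = 3025.342 → ⌈·⌉ = 3026
j=7: r + 6k = 3549.142 → ⌈·⌉ = 3550
j=8: r + 7k = 4072.942 → ⌈·⌉ = 4073
j=9: r + 8k = 4596.742 → ⌈·⌉ = 4597
j=10: r + 9k = 5120.542 → ⌈·⌉ = 5121

407, 931, 1454, 1978, 2502, 3026, 3550, 4073, 4597, 5121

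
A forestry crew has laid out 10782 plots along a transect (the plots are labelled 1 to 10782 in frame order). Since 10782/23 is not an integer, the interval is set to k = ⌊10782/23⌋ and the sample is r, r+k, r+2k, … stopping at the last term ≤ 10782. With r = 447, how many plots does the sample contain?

23

k = ⌊10782/23⌋ = 468
Achieved size = ⌊(10782 − 447)/468⌋ + 1 = ⌊10335/468⌋ + 1 = 22 + 1 = 23
(last selection: 447 + 22×468 = 10743 ≤ 10782; next would be 11211 > 10782)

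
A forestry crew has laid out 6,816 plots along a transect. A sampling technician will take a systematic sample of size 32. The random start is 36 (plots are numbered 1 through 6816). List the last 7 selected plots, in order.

k = N/n = 6816/32 = 213
26th selection = 36 + 25×213 = 5361
27th: 5361 + 213 = 5574
28th: 5574 + 213 = 5787
29th: 5787 + 213 = 6000
30th: 6000 + 213 = 6213
31st: 6213 + 213 = 6426
32nd: 6426 + 213 = 6639

5361, 5574, 5787, 6000, 6213, 6426, 6639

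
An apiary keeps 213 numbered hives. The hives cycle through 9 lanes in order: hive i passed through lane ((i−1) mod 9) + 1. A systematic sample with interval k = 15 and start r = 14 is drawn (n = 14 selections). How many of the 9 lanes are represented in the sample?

Consecutive selections differ by k = 15, so their lane numbers differ by 15 mod 9 = 6.
gcd(15, 9) = 3, so the sample visits 9/3 = 3 distinct residues mod 9.
Start 14 is lane 5; the lanes hit are 2, 5, 8.

3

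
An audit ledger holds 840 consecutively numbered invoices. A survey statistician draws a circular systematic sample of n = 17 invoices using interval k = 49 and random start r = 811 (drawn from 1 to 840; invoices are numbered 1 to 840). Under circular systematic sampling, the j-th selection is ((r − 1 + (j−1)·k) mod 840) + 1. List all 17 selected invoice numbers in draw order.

811, 20, 69, 118, 167, 216, 265, 314, 363, 412, 461, 510, 559, 608, 657, 706, 755

Selection 1: 811
Selection 2: 811 + 49 = 860 → 860 − 840 = 20
Selection 3: 20 + 49 = 69
Selection 4: 69 + 49 = 118
Selection 5: 118 + 49 = 167
Selection 6: 167 + 49 = 216
Selection 7: 216 + 49 = 265
Selection 8: 265 + 49 = 314
Selection 9: 314 + 49 = 363
Selection 10: 363 + 49 = 412
Selection 11: 412 + 49 = 461
Selection 12: 461 + 49 = 510
Selection 13: 510 + 49 = 559
Selection 14: 559 + 49 = 608
Selection 15: 608 + 49 = 657
Selection 16: 657 + 49 = 706
Selection 17: 706 + 49 = 755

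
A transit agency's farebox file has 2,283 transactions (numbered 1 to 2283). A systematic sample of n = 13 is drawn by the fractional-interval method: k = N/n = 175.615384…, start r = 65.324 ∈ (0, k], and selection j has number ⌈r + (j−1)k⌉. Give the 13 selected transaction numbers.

66, 241, 417, 593, 768, 944, 1120, 1295, 1471, 1646, 1822, 1998, 2173

j=1: r + 0k = 65.324 → ⌈·⌉ = 66
j=2: r + 1k = 240.939384… → ⌈·⌉ = 241
j=3: r + 2k = 416.554769… → ⌈·⌉ = 417
j=4: r + 3k = 592.170153… → ⌈·⌉ = 593
j=5: r + 4k = 767.785538… → ⌈·⌉ = 768
j=6: r + 5k = 943.400923… → ⌈·⌉ = 944
j=7: r + 6k = 1119.016307… → ⌈·⌉ = 1120
j=8: r + 7k = 1294.631692… → ⌈·⌉ = 1295
j=9: r + 8k = 1470.247076… → ⌈·⌉ = 1471
j=10: r + 9k = 1645.862461… → ⌈·⌉ = 1646
j=11: r + 10k = 1821.477846… → ⌈·⌉ = 1822
j=12: r + 11k = 1997.093230… → ⌈·⌉ = 1998
j=13: r + 12k = 2172.708615… → ⌈·⌉ = 2173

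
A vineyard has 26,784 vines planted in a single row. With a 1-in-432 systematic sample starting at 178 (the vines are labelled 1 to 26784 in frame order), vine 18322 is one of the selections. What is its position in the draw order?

k = 432
position = (18322 − 178)/432 + 1 = 18144/432 + 1 = 42 + 1 = 43

43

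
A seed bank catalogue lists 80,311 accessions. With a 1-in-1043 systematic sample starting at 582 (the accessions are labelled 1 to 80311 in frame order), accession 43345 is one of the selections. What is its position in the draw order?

42

k = 1043
position = (43345 − 582)/1043 + 1 = 42763/1043 + 1 = 41 + 1 = 42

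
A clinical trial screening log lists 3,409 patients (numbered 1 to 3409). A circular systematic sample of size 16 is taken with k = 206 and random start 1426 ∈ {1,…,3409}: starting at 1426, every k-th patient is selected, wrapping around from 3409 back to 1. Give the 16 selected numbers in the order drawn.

Selection 1: 1426
Selection 2: 1426 + 206 = 1632
Selection 3: 1632 + 206 = 1838
Selection 4: 1838 + 206 = 2044
Selection 5: 2044 + 206 = 2250
Selection 6: 2250 + 206 = 2456
Selection 7: 2456 + 206 = 2662
Selection 8: 2662 + 206 = 2868
Selection 9: 2868 + 206 = 3074
Selection 10: 3074 + 206 = 3280
Selection 11: 3280 + 206 = 3486 → 3486 − 3409 = 77
Selection 12: 77 + 206 = 283
Selection 13: 283 + 206 = 489
Selection 14: 489 + 206 = 695
Selection 15: 695 + 206 = 901
Selection 16: 901 + 206 = 1107

1426, 1632, 1838, 2044, 2250, 2456, 2662, 2868, 3074, 3280, 77, 283, 489, 695, 901, 1107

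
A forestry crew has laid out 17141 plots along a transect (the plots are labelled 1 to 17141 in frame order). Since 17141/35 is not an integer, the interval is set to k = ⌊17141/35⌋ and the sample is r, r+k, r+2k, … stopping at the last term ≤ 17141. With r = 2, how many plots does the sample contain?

36

k = ⌊17141/35⌋ = 489
Achieved size = ⌊(17141 − 2)/489⌋ + 1 = ⌊17139/489⌋ + 1 = 35 + 1 = 36
(last selection: 2 + 35×489 = 17117 ≤ 17141; next would be 17606 > 17141)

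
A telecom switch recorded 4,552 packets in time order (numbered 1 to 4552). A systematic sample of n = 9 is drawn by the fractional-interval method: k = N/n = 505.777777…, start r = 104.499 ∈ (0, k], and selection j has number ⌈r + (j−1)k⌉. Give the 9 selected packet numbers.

j=1: r + 0k = 104.499 → ⌈·⌉ = 105
j=2: r + 1k = 610.276777… → ⌈·⌉ = 611
j=3: r + 2k = 1116.054555… → ⌈·⌉ = 1117
j=4: r + 3k = 1621.832333… → ⌈·⌉ = 1622
j=5: r + 4k = 2127.610111… → ⌈·⌉ = 2128
j=6: r + 5k = 2633.387888… → ⌈·⌉ = 2634
j=7: r + 6k = 3139.165666… → ⌈·⌉ = 3140
j=8: r + 7k = 3644.943444… → ⌈·⌉ = 3645
j=9: r + 8k = 4150.721222… → ⌈·⌉ = 4151

105, 611, 1117, 1622, 2128, 2634, 3140, 3645, 4151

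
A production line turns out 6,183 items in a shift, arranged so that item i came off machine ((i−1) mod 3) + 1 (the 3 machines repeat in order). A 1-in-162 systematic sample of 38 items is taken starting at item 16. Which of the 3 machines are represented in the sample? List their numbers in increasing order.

Consecutive selections differ by k = 162, so their machine numbers differ by 162 mod 3 = 0.
gcd(162, 3) = 3, so the sample visits 3/3 = 1 distinct residues mod 3.
Start 16 is machine 1; the machines hit are 1.

1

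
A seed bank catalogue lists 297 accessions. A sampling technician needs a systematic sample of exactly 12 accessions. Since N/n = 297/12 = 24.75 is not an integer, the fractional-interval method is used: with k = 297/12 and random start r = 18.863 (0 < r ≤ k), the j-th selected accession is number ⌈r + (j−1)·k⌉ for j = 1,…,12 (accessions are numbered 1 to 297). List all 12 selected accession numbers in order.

19, 44, 69, 94, 118, 143, 168, 193, 217, 242, 267, 292

j=1: r + 0k = 18.863 → ⌈·⌉ = 19
j=2: r + 1k = 43.613 → ⌈·⌉ = 44
j=3: r + 2k = 68.363 → ⌈·⌉ = 69
j=4: r + 3k = 93.113 → ⌈·⌉ = 94
j=5: r + 4k = 117.863 → ⌈·⌉ = 118
j=6: r + 5k = 142.613 → ⌈·⌉ = 143
j=7: r + 6k = 167.363 → ⌈·⌉ = 168
j=8: r + 7k = 192.113 → ⌈·⌉ = 193
j=9: r + 8k = 216.863 → ⌈·⌉ = 217
j=10: r + 9k = 241.613 → ⌈·⌉ = 242
j=11: r + 10k = 266.363 → ⌈·⌉ = 267
j=12: r + 11k = 291.113 → ⌈·⌉ = 292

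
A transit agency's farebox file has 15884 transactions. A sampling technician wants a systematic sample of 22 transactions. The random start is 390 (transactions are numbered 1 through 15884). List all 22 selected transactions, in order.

390, 1112, 1834, 2556, 3278, 4000, 4722, 5444, 6166, 6888, 7610, 8332, 9054, 9776, 10498, 11220, 11942, 12664, 13386, 14108, 14830, 15552

k = N/n = 15884/22 = 722
transaction 1: 390
transaction 2: 390 + 722 = 1112
transaction 3: 1112 + 722 = 1834
transaction 4: 1834 + 722 = 2556
transaction 5: 2556 + 722 = 3278
transaction 6: 3278 + 722 = 4000
transaction 7: 4000 + 722 = 4722
transaction 8: 4722 + 722 = 5444
transaction 9: 5444 + 722 = 6166
transaction 10: 6166 + 722 = 6888
transaction 11: 6888 + 722 = 7610
transaction 12: 7610 + 722 = 8332
transaction 13: 8332 + 722 = 9054
transaction 14: 9054 + 722 = 9776
transaction 15: 9776 + 722 = 10498
transaction 16: 10498 + 722 = 11220
transaction 17: 11220 + 722 = 11942
transaction 18: 11942 + 722 = 12664
transaction 19: 12664 + 722 = 13386
transaction 20: 13386 + 722 = 14108
transaction 21: 14108 + 722 = 14830
transaction 22: 14830 + 722 = 15552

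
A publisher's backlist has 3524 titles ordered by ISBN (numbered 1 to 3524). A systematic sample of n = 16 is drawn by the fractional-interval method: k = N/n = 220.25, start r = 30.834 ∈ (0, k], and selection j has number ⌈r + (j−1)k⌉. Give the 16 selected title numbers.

31, 252, 472, 692, 912, 1133, 1353, 1573, 1793, 2014, 2234, 2454, 2674, 2895, 3115, 3335

j=1: r + 0k = 30.834 → ⌈·⌉ = 31
j=2: r + 1k = 251.084 → ⌈·⌉ = 252
j=3: r + 2k = 471.334 → ⌈·⌉ = 472
j=4: r + 3k = 691.584 → ⌈·⌉ = 692
j=5: r + 4k = 911.834 → ⌈·⌉ = 912
j=6: r + 5k = 1132.084 → ⌈·⌉ = 1133
j=7: r + 6k = 1352.334 → ⌈·⌉ = 1353
j=8: r + 7k = 1572.584 → ⌈·⌉ = 1573
j=9: r + 8k = 1792.834 → ⌈·⌉ = 1793
j=10: r + 9k = 2013.084 → ⌈·⌉ = 2014
j=11: r + 10k = 2233.334 → ⌈·⌉ = 2234
j=12: r + 11k = 2453.584 → ⌈·⌉ = 2454
j=13: r + 12k = 2673.834 → ⌈·⌉ = 2674
j=14: r + 13k = 2894.084 → ⌈·⌉ = 2895
j=15: r + 14k = 3114.334 → ⌈·⌉ = 3115
j=16: r + 15k = 3334.584 → ⌈·⌉ = 3335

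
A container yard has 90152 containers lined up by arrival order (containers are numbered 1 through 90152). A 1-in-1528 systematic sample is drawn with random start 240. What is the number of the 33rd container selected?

k = 1528
33rd selection = r + (33−1)·k = 240 + 32×1528 = 240 + 48896 = 49136

49136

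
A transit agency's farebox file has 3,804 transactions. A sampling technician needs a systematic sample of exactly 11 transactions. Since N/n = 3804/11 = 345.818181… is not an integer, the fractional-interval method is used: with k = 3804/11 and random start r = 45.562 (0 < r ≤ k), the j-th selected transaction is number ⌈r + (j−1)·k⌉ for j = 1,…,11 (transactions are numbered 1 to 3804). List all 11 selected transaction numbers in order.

46, 392, 738, 1084, 1429, 1775, 2121, 2467, 2813, 3158, 3504

j=1: r + 0k = 45.562 → ⌈·⌉ = 46
j=2: r + 1k = 391.380181… → ⌈·⌉ = 392
j=3: r + 2k = 737.198363… → ⌈·⌉ = 738
j=4: r + 3k = 1083.016545… → ⌈·⌉ = 1084
j=5: r + 4k = 1428.834727… → ⌈·⌉ = 1429
j=6: r + 5k = 1774.652909… → ⌈·⌉ = 1775
j=7: r + 6k = 2120.471090… → ⌈·⌉ = 2121
j=8: r + 7k = 2466.289272… → ⌈·⌉ = 2467
j=9: r + 8k = 2812.107454… → ⌈·⌉ = 2813
j=10: r + 9k = 3157.925636… → ⌈·⌉ = 3158
j=11: r + 10k = 3503.743818… → ⌈·⌉ = 3504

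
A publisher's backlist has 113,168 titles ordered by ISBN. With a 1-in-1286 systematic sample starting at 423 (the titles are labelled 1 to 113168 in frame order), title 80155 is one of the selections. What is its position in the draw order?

63

k = 1286
position = (80155 − 423)/1286 + 1 = 79732/1286 + 1 = 62 + 1 = 63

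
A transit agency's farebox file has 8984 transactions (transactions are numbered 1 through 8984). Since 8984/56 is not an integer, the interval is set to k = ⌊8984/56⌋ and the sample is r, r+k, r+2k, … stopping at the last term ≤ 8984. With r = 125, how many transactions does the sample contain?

k = ⌊8984/56⌋ = 160
Achieved size = ⌊(8984 − 125)/160⌋ + 1 = ⌊8859/160⌋ + 1 = 55 + 1 = 56
(last selection: 125 + 55×160 = 8925 ≤ 8984; next would be 9085 > 8984)

56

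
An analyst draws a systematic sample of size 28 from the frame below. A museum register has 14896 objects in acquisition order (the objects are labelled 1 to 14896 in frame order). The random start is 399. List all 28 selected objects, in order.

k = N/n = 14896/28 = 532
object 1: 399
object 2: 399 + 532 = 931
object 3: 931 + 532 = 1463
object 4: 1463 + 532 = 1995
object 5: 1995 + 532 = 2527
object 6: 2527 + 532 = 3059
object 7: 3059 + 532 = 3591
object 8: 3591 + 532 = 4123
object 9: 4123 + 532 = 4655
object 10: 4655 + 532 = 5187
object 11: 5187 + 532 = 5719
object 12: 5719 + 532 = 6251
object 13: 6251 + 532 = 6783
object 14: 6783 + 532 = 7315
object 15: 7315 + 532 = 7847
object 16: 7847 + 532 = 8379
object 17: 8379 + 532 = 8911
object 18: 8911 + 532 = 9443
object 19: 9443 + 532 = 9975
object 20: 9975 + 532 = 10507
object 21: 10507 + 532 = 11039
object 22: 11039 + 532 = 11571
object 23: 11571 + 532 = 12103
object 24: 12103 + 532 = 12635
object 25: 12635 + 532 = 13167
object 26: 13167 + 532 = 13699
object 27: 13699 + 532 = 14231
object 28: 14231 + 532 = 14763

399, 931, 1463, 1995, 2527, 3059, 3591, 4123, 4655, 5187, 5719, 6251, 6783, 7315, 7847, 8379, 8911, 9443, 9975, 10507, 11039, 11571, 12103, 12635, 13167, 13699, 14231, 14763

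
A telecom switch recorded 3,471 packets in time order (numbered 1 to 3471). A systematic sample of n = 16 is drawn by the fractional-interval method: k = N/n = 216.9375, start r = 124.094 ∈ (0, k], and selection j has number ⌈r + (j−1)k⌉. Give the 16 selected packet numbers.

125, 342, 558, 775, 992, 1209, 1426, 1643, 1860, 2077, 2294, 2511, 2728, 2945, 3162, 3379

j=1: r + 0k = 124.094 → ⌈·⌉ = 125
j=2: r + 1k = 341.0315 → ⌈·⌉ = 342
j=3: r + 2k = 557.969 → ⌈·⌉ = 558
j=4: r + 3k = 774.9065 → ⌈·⌉ = 775
j=5: r + 4k = 991.844 → ⌈·⌉ = 992
j=6: r + 5k = 1208.7815 → ⌈·⌉ = 1209
j=7: r + 6k = 1425.719 → ⌈·⌉ = 1426
j=8: r + 7k = 1642.6565 → ⌈·⌉ = 1643
j=9: r + 8k = 1859.594 → ⌈·⌉ = 1860
j=10: r + 9k = 2076.5315 → ⌈·⌉ = 2077
j=11: r + 10k = 2293.469 → ⌈·⌉ = 2294
j=12: r + 11k = 2510.4065 → ⌈·⌉ = 2511
j=13: r + 12k = 2727.344 → ⌈·⌉ = 2728
j=14: r + 13k = 2944.2815 → ⌈·⌉ = 2945
j=15: r + 14k = 3161.219 → ⌈·⌉ = 3162
j=16: r + 15k = 3378.1565 → ⌈·⌉ = 3379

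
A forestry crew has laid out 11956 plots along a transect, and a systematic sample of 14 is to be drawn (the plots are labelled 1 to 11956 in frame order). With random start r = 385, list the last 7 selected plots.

6363, 7217, 8071, 8925, 9779, 10633, 11487

k = N/n = 11956/14 = 854
8th selection = 385 + 7×854 = 6363
9th: 6363 + 854 = 7217
10th: 7217 + 854 = 8071
11th: 8071 + 854 = 8925
12th: 8925 + 854 = 9779
13th: 9779 + 854 = 10633
14th: 10633 + 854 = 11487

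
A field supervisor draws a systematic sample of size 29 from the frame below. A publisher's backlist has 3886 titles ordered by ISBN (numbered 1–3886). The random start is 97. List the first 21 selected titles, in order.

k = N/n = 3886/29 = 134
title 1: 97
title 2: 97 + 134 = 231
title 3: 231 + 134 = 365
title 4: 365 + 134 = 499
title 5: 499 + 134 = 633
title 6: 633 + 134 = 767
title 7: 767 + 134 = 901
title 8: 901 + 134 = 1035
title 9: 1035 + 134 = 1169
title 10: 1169 + 134 = 1303
title 11: 1303 + 134 = 1437
title 12: 1437 + 134 = 1571
title 13: 1571 + 134 = 1705
title 14: 1705 + 134 = 1839
title 15: 1839 + 134 = 1973
title 16: 1973 + 134 = 2107
title 17: 2107 + 134 = 2241
title 18: 2241 + 134 = 2375
title 19: 2375 + 134 = 2509
title 20: 2509 + 134 = 2643
title 21: 2643 + 134 = 2777

97, 231, 365, 499, 633, 767, 901, 1035, 1169, 1303, 1437, 1571, 1705, 1839, 1973, 2107, 2241, 2375, 2509, 2643, 2777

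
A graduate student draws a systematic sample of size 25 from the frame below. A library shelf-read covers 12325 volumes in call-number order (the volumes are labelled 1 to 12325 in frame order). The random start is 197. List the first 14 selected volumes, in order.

197, 690, 1183, 1676, 2169, 2662, 3155, 3648, 4141, 4634, 5127, 5620, 6113, 6606

k = N/n = 12325/25 = 493
volume 1: 197
volume 2: 197 + 493 = 690
volume 3: 690 + 493 = 1183
volume 4: 1183 + 493 = 1676
volume 5: 1676 + 493 = 2169
volume 6: 2169 + 493 = 2662
volume 7: 2662 + 493 = 3155
volume 8: 3155 + 493 = 3648
volume 9: 3648 + 493 = 4141
volume 10: 4141 + 493 = 4634
volume 11: 4634 + 493 = 5127
volume 12: 5127 + 493 = 5620
volume 13: 5620 + 493 = 6113
volume 14: 6113 + 493 = 6606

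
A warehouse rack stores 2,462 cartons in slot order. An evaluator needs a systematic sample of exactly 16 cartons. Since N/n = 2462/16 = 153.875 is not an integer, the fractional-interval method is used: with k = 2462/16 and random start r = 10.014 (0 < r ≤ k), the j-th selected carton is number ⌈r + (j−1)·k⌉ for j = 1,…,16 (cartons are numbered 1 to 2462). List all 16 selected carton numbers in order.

11, 164, 318, 472, 626, 780, 934, 1088, 1242, 1395, 1549, 1703, 1857, 2011, 2165, 2319

j=1: r + 0k = 10.014 → ⌈·⌉ = 11
j=2: r + 1k = 163.889 → ⌈·⌉ = 164
j=3: r + 2k = 317.764 → ⌈·⌉ = 318
j=4: r + 3k = 471.639 → ⌈·⌉ = 472
j=5: r + 4k = 625.514 → ⌈·⌉ = 626
j=6: r + 5k = 779.389 → ⌈·⌉ = 780
j=7: r + 6k = 933.264 → ⌈·⌉ = 934
j=8: r + 7k = 1087.139 → ⌈·⌉ = 1088
j=9: r + 8k = 1241.014 → ⌈·⌉ = 1242
j=10: r + 9k = 1394.889 → ⌈·⌉ = 1395
j=11: r + 10k = 1548.764 → ⌈·⌉ = 1549
j=12: r + 11k = 1702.639 → ⌈·⌉ = 1703
j=13: r + 12k = 1856.514 → ⌈·⌉ = 1857
j=14: r + 13k = 2010.389 → ⌈·⌉ = 2011
j=15: r + 14k = 2164.264 → ⌈·⌉ = 2165
j=16: r + 15k = 2318.139 → ⌈·⌉ = 2319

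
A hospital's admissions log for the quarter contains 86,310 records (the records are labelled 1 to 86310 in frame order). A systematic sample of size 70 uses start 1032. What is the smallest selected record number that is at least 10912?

12129

k = 86310/70 = 1233
Steps past start: ⌈(10912 − 1032)/1233⌉ = ⌈9880/1233⌉ = 9
Selected record: 1032 + 9×1233 = 12129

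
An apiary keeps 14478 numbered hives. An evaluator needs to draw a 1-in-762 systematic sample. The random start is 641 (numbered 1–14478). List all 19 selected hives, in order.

hive 1: 641
hive 2: 641 + 762 = 1403
hive 3: 1403 + 762 = 2165
hive 4: 2165 + 762 = 2927
hive 5: 2927 + 762 = 3689
hive 6: 3689 + 762 = 4451
hive 7: 4451 + 762 = 5213
hive 8: 5213 + 762 = 5975
hive 9: 5975 + 762 = 6737
hive 10: 6737 + 762 = 7499
hive 11: 7499 + 762 = 8261
hive 12: 8261 + 762 = 9023
hive 13: 9023 + 762 = 9785
hive 14: 9785 + 762 = 10547
hive 15: 10547 + 762 = 11309
hive 16: 11309 + 762 = 12071
hive 17: 12071 + 762 = 12833
hive 18: 12833 + 762 = 13595
hive 19: 13595 + 762 = 14357

641, 1403, 2165, 2927, 3689, 4451, 5213, 5975, 6737, 7499, 8261, 9023, 9785, 10547, 11309, 12071, 12833, 13595, 14357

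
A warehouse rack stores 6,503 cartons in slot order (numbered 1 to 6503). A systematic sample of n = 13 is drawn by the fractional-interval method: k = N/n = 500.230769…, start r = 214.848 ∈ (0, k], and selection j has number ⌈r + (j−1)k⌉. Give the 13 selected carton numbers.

215, 716, 1216, 1716, 2216, 2717, 3217, 3717, 4217, 4717, 5218, 5718, 6218

j=1: r + 0k = 214.848 → ⌈·⌉ = 215
j=2: r + 1k = 715.078769… → ⌈·⌉ = 716
j=3: r + 2k = 1215.309538… → ⌈·⌉ = 1216
j=4: r + 3k = 1715.540307… → ⌈·⌉ = 1716
j=5: r + 4k = 2215.771076… → ⌈·⌉ = 2216
j=6: r + 5k = 2716.001846… → ⌈·⌉ = 2717
j=7: r + 6k = 3216.232615… → ⌈·⌉ = 3217
j=8: r + 7k = 3716.463384… → ⌈·⌉ = 3717
j=9: r + 8k = 4216.694153… → ⌈·⌉ = 4217
j=10: r + 9k = 4716.924923… → ⌈·⌉ = 4717
j=11: r + 10k = 5217.155692… → ⌈·⌉ = 5218
j=12: r + 11k = 5717.386461… → ⌈·⌉ = 5718
j=13: r + 12k = 6217.617230… → ⌈·⌉ = 6218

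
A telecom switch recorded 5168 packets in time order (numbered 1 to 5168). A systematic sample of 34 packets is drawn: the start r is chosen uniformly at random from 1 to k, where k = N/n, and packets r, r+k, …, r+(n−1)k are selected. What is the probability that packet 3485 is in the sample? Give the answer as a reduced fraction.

1/152

k = 5168/34 = 152.
Packet 3485 is selected iff r ≡ 3485 (mod 152); exactly one such r in {1,…,152}.
Inclusion probability = 1/152.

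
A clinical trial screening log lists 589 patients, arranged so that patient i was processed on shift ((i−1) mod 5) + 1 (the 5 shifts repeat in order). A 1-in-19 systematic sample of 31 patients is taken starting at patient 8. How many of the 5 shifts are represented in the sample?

5

Consecutive selections differ by k = 19, so their shift numbers differ by 19 mod 5 = 4.
gcd(19, 5) = 1, so the sample visits 5/1 = 5 distinct residues mod 5.
Start 8 is shift 3; the shifts hit are 1, 2, 3, 4, 5.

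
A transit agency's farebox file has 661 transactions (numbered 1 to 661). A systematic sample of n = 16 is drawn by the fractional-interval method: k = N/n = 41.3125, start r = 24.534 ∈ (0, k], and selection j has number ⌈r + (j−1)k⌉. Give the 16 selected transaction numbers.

25, 66, 108, 149, 190, 232, 273, 314, 356, 397, 438, 479, 521, 562, 603, 645

j=1: r + 0k = 24.534 → ⌈·⌉ = 25
j=2: r + 1k = 65.8465 → ⌈·⌉ = 66
j=3: r + 2k = 107.159 → ⌈·⌉ = 108
j=4: r + 3k = 148.4715 → ⌈·⌉ = 149
j=5: r + 4k = 189.784 → ⌈·⌉ = 190
j=6: r + 5k = 231.0965 → ⌈·⌉ = 232
j=7: r + 6k = 272.409 → ⌈·⌉ = 273
j=8: r + 7k = 313.7215 → ⌈·⌉ = 314
j=9: r + 8k = 355.034 → ⌈·⌉ = 356
j=10: r + 9k = 396.3465 → ⌈·⌉ = 397
j=11: r + 10k = 437.659 → ⌈·⌉ = 438
j=12: r + 11k = 478.9715 → ⌈·⌉ = 479
j=13: r + 12k = 520.284 → ⌈·⌉ = 521
j=14: r + 13k = 561.5965 → ⌈·⌉ = 562
j=15: r + 14k = 602.909 → ⌈·⌉ = 603
j=16: r + 15k = 644.2215 → ⌈·⌉ = 645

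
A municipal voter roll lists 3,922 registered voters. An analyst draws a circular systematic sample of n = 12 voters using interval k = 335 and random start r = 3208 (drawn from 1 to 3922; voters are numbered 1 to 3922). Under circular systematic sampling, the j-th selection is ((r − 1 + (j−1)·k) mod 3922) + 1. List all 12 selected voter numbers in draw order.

Selection 1: 3208
Selection 2: 3208 + 335 = 3543
Selection 3: 3543 + 335 = 3878
Selection 4: 3878 + 335 = 4213 → 4213 − 3922 = 291
Selection 5: 291 + 335 = 626
Selection 6: 626 + 335 = 961
Selection 7: 961 + 335 = 1296
Selection 8: 1296 + 335 = 1631
Selection 9: 1631 + 335 = 1966
Selection 10: 1966 + 335 = 2301
Selection 11: 2301 + 335 = 2636
Selection 12: 2636 + 335 = 2971

3208, 3543, 3878, 291, 626, 961, 1296, 1631, 1966, 2301, 2636, 2971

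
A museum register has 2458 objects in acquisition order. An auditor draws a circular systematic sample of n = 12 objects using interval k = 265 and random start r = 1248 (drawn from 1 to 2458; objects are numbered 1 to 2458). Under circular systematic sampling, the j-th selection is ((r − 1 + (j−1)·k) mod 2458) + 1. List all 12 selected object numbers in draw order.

Selection 1: 1248
Selection 2: 1248 + 265 = 1513
Selection 3: 1513 + 265 = 1778
Selection 4: 1778 + 265 = 2043
Selection 5: 2043 + 265 = 2308
Selection 6: 2308 + 265 = 2573 → 2573 − 2458 = 115
Selection 7: 115 + 265 = 380
Selection 8: 380 + 265 = 645
Selection 9: 645 + 265 = 910
Selection 10: 910 + 265 = 1175
Selection 11: 1175 + 265 = 1440
Selection 12: 1440 + 265 = 1705

1248, 1513, 1778, 2043, 2308, 115, 380, 645, 910, 1175, 1440, 1705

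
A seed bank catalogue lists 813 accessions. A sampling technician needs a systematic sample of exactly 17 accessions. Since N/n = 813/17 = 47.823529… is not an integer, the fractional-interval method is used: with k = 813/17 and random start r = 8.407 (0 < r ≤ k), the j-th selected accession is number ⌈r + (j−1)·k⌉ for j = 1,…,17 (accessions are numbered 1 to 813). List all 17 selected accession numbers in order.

9, 57, 105, 152, 200, 248, 296, 344, 391, 439, 487, 535, 583, 631, 678, 726, 774

j=1: r + 0k = 8.407 → ⌈·⌉ = 9
j=2: r + 1k = 56.230529… → ⌈·⌉ = 57
j=3: r + 2k = 104.054058… → ⌈·⌉ = 105
j=4: r + 3k = 151.877588… → ⌈·⌉ = 152
j=5: r + 4k = 199.701117… → ⌈·⌉ = 200
j=6: r + 5k = 247.524647… → ⌈·⌉ = 248
j=7: r + 6k = 295.348176… → ⌈·⌉ = 296
j=8: r + 7k = 343.171705… → ⌈·⌉ = 344
j=9: r + 8k = 390.995235… → ⌈·⌉ = 391
j=10: r + 9k = 438.818764… → ⌈·⌉ = 439
j=11: r + 10k = 486.642294… → ⌈·⌉ = 487
j=12: r + 11k = 534.465823… → ⌈·⌉ = 535
j=13: r + 12k = 582.289352… → ⌈·⌉ = 583
j=14: r + 13k = 630.112882… → ⌈·⌉ = 631
j=15: r + 14k = 677.936411… → ⌈·⌉ = 678
j=16: r + 15k = 725.759941… → ⌈·⌉ = 726
j=17: r + 16k = 773.583470… → ⌈·⌉ = 774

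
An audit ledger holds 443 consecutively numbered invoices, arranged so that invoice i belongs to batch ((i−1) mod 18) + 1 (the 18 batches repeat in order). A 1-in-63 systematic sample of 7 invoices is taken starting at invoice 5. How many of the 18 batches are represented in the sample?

2

Consecutive selections differ by k = 63, so their batch numbers differ by 63 mod 18 = 9.
gcd(63, 18) = 9, so the sample visits 18/9 = 2 distinct residues mod 18.
Start 5 is batch 5; the batches hit are 5, 14.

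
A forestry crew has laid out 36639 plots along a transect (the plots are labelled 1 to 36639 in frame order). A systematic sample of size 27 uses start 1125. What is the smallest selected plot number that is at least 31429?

32336

k = 36639/27 = 1357
Steps past start: ⌈(31429 − 1125)/1357⌉ = ⌈30304/1357⌉ = 23
Selected plot: 1125 + 23×1357 = 32336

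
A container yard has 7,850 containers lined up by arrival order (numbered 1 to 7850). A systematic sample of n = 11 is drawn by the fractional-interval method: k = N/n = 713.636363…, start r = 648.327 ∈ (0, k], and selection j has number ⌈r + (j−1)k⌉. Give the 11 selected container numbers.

649, 1362, 2076, 2790, 3503, 4217, 4931, 5644, 6358, 7072, 7785

j=1: r + 0k = 648.327 → ⌈·⌉ = 649
j=2: r + 1k = 1361.963363… → ⌈·⌉ = 1362
j=3: r + 2k = 2075.599727… → ⌈·⌉ = 2076
j=4: r + 3k = 2789.236090… → ⌈·⌉ = 2790
j=5: r + 4k = 3502.872454… → ⌈·⌉ = 3503
j=6: r + 5k = 4216.508818… → ⌈·⌉ = 4217
j=7: r + 6k = 4930.145181… → ⌈·⌉ = 4931
j=8: r + 7k = 5643.781545… → ⌈·⌉ = 5644
j=9: r + 8k = 6357.417909… → ⌈·⌉ = 6358
j=10: r + 9k = 7071.054272… → ⌈·⌉ = 7072
j=11: r + 10k = 7784.690636… → ⌈·⌉ = 7785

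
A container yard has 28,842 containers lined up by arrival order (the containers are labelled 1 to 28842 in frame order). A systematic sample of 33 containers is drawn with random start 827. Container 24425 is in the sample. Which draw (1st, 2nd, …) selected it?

k = 28842/33 = 874
position = (24425 − 827)/874 + 1 = 23598/874 + 1 = 27 + 1 = 28

28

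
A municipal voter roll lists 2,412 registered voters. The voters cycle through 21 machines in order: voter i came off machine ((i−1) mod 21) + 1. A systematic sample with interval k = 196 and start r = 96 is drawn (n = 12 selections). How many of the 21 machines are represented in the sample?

3

Consecutive selections differ by k = 196, so their machine numbers differ by 196 mod 21 = 7.
gcd(196, 21) = 7, so the sample visits 21/7 = 3 distinct residues mod 21.
Start 96 is machine 12; the machines hit are 5, 12, 19.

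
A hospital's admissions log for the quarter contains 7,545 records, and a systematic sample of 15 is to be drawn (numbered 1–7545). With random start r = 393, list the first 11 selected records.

k = N/n = 7545/15 = 503
record 1: 393
record 2: 393 + 503 = 896
record 3: 896 + 503 = 1399
record 4: 1399 + 503 = 1902
record 5: 1902 + 503 = 2405
record 6: 2405 + 503 = 2908
record 7: 2908 + 503 = 3411
record 8: 3411 + 503 = 3914
record 9: 3914 + 503 = 4417
record 10: 4417 + 503 = 4920
record 11: 4920 + 503 = 5423

393, 896, 1399, 1902, 2405, 2908, 3411, 3914, 4417, 4920, 5423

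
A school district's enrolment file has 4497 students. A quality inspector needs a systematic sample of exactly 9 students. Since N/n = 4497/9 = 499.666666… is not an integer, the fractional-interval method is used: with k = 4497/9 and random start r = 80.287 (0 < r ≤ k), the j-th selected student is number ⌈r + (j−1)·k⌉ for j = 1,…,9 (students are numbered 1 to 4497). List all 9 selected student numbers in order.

j=1: r + 0k = 80.287 → ⌈·⌉ = 81
j=2: r + 1k = 579.953666… → ⌈·⌉ = 580
j=3: r + 2k = 1079.620333… → ⌈·⌉ = 1080
j=4: r + 3k = 1579.287 → ⌈·⌉ = 1580
j=5: r + 4k = 2078.953666… → ⌈·⌉ = 2079
j=6: r + 5k = 2578.620333… → ⌈·⌉ = 2579
j=7: r + 6k = 3078.287 → ⌈·⌉ = 3079
j=8: r + 7k = 3577.953666… → ⌈·⌉ = 3578
j=9: r + 8k = 4077.620333… → ⌈·⌉ = 4078

81, 580, 1080, 1580, 2079, 2579, 3079, 3578, 4078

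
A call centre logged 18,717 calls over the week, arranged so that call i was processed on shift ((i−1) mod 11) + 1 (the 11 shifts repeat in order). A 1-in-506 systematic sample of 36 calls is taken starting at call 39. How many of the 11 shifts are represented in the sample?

1

Consecutive selections differ by k = 506, so their shift numbers differ by 506 mod 11 = 0.
gcd(506, 11) = 11, so the sample visits 11/11 = 1 distinct residues mod 11.
Start 39 is shift 6; the shifts hit are 6.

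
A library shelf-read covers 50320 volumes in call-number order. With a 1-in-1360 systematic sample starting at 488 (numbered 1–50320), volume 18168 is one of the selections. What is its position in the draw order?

k = 1360
position = (18168 − 488)/1360 + 1 = 17680/1360 + 1 = 13 + 1 = 14

14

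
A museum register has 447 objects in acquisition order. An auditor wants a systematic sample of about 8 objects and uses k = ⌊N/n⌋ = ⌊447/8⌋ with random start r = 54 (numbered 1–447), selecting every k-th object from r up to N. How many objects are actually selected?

k = ⌊447/8⌋ = 55
Achieved size = ⌊(447 − 54)/55⌋ + 1 = ⌊393/55⌋ + 1 = 7 + 1 = 8
(last selection: 54 + 7×55 = 439 ≤ 447; next would be 494 > 447)

8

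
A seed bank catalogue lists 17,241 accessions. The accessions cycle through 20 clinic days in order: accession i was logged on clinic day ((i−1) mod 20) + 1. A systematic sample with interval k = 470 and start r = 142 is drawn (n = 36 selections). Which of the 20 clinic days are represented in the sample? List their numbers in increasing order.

Consecutive selections differ by k = 470, so their clinic day numbers differ by 470 mod 20 = 10.
gcd(470, 20) = 10, so the sample visits 20/10 = 2 distinct residues mod 20.
Start 142 is clinic day 2; the clinic days hit are 2, 12.

2, 12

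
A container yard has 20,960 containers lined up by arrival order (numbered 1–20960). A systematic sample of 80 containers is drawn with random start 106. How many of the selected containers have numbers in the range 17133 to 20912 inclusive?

15

k = 20960/80 = 262
First selection ≥ 17133: 106 + ⌈(17133−106)/262⌉·262 = 106 + 65×262 = 17136
Last selection ≤ 20912: 106 + ⌊(20912−106)/262⌋·262 = 106 + 79×262 = 20804
Count = 79 − 65 + 1 = 15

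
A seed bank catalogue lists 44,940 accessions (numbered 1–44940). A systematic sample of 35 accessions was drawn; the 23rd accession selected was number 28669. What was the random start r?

k = 44940/35 = 1284
r = 28669 − (23−1)×1284 = 28669 − 28248 = 421

421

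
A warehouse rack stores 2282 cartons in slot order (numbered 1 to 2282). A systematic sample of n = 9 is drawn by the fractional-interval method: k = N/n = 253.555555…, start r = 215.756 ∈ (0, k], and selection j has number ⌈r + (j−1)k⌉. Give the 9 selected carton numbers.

216, 470, 723, 977, 1230, 1484, 1738, 1991, 2245

j=1: r + 0k = 215.756 → ⌈·⌉ = 216
j=2: r + 1k = 469.311555… → ⌈·⌉ = 470
j=3: r + 2k = 722.867111… → ⌈·⌉ = 723
j=4: r + 3k = 976.422666… → ⌈·⌉ = 977
j=5: r + 4k = 1229.978222… → ⌈·⌉ = 1230
j=6: r + 5k = 1483.533777… → ⌈·⌉ = 1484
j=7: r + 6k = 1737.089333… → ⌈·⌉ = 1738
j=8: r + 7k = 1990.644888… → ⌈·⌉ = 1991
j=9: r + 8k = 2244.200444… → ⌈·⌉ = 2245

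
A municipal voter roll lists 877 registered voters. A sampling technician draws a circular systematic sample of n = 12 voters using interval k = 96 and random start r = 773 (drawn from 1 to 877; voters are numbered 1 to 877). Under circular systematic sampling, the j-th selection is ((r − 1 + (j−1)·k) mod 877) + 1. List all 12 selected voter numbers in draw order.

Selection 1: 773
Selection 2: 773 + 96 = 869
Selection 3: 869 + 96 = 965 → 965 − 877 = 88
Selection 4: 88 + 96 = 184
Selection 5: 184 + 96 = 280
Selection 6: 280 + 96 = 376
Selection 7: 376 + 96 = 472
Selection 8: 472 + 96 = 568
Selection 9: 568 + 96 = 664
Selection 10: 664 + 96 = 760
Selection 11: 760 + 96 = 856
Selection 12: 856 + 96 = 952 → 952 − 877 = 75

773, 869, 88, 184, 280, 376, 472, 568, 664, 760, 856, 75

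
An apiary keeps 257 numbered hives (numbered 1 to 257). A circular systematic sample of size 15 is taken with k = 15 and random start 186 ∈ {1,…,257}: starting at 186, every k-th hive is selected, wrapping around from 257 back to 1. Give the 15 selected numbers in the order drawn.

Selection 1: 186
Selection 2: 186 + 15 = 201
Selection 3: 201 + 15 = 216
Selection 4: 216 + 15 = 231
Selection 5: 231 + 15 = 246
Selection 6: 246 + 15 = 261 → 261 − 257 = 4
Selection 7: 4 + 15 = 19
Selection 8: 19 + 15 = 34
Selection 9: 34 + 15 = 49
Selection 10: 49 + 15 = 64
Selection 11: 64 + 15 = 79
Selection 12: 79 + 15 = 94
Selection 13: 94 + 15 = 109
Selection 14: 109 + 15 = 124
Selection 15: 124 + 15 = 139

186, 201, 216, 231, 246, 4, 19, 34, 49, 64, 79, 94, 109, 124, 139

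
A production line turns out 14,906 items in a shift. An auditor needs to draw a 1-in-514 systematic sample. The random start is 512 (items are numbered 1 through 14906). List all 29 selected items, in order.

item 1: 512
item 2: 512 + 514 = 1026
item 3: 1026 + 514 = 1540
item 4: 1540 + 514 = 2054
item 5: 2054 + 514 = 2568
item 6: 2568 + 514 = 3082
item 7: 3082 + 514 = 3596
item 8: 3596 + 514 = 4110
item 9: 4110 + 514 = 4624
item 10: 4624 + 514 = 5138
item 11: 5138 + 514 = 5652
item 12: 5652 + 514 = 6166
item 13: 6166 + 514 = 6680
item 14: 6680 + 514 = 7194
item 15: 7194 + 514 = 7708
item 16: 7708 + 514 = 8222
item 17: 8222 + 514 = 8736
item 18: 8736 + 514 = 9250
item 19: 9250 + 514 = 9764
item 20: 9764 + 514 = 10278
item 21: 10278 + 514 = 10792
item 22: 10792 + 514 = 11306
item 23: 11306 + 514 = 11820
item 24: 11820 + 514 = 12334
item 25: 12334 + 514 = 12848
item 26: 12848 + 514 = 13362
item 27: 13362 + 514 = 13876
item 28: 13876 + 514 = 14390
item 29: 14390 + 514 = 14904

512, 1026, 1540, 2054, 2568, 3082, 3596, 4110, 4624, 5138, 5652, 6166, 6680, 7194, 7708, 8222, 8736, 9250, 9764, 10278, 10792, 11306, 11820, 12334, 12848, 13362, 13876, 14390, 14904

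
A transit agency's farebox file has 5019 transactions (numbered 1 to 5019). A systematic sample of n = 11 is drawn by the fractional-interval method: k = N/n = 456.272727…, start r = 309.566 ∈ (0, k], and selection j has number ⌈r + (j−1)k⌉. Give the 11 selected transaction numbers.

310, 766, 1223, 1679, 2135, 2591, 3048, 3504, 3960, 4417, 4873

j=1: r + 0k = 309.566 → ⌈·⌉ = 310
j=2: r + 1k = 765.838727… → ⌈·⌉ = 766
j=3: r + 2k = 1222.111454… → ⌈·⌉ = 1223
j=4: r + 3k = 1678.384181… → ⌈·⌉ = 1679
j=5: r + 4k = 2134.656909… → ⌈·⌉ = 2135
j=6: r + 5k = 2590.929636… → ⌈·⌉ = 2591
j=7: r + 6k = 3047.202363… → ⌈·⌉ = 3048
j=8: r + 7k = 3503.475090… → ⌈·⌉ = 3504
j=9: r + 8k = 3959.747818… → ⌈·⌉ = 3960
j=10: r + 9k = 4416.020545… → ⌈·⌉ = 4417
j=11: r + 10k = 4872.293272… → ⌈·⌉ = 4873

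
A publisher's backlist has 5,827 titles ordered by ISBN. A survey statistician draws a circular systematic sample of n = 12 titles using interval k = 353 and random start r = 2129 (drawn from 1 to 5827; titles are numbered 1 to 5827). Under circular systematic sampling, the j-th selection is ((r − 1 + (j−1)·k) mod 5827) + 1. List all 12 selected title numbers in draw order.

2129, 2482, 2835, 3188, 3541, 3894, 4247, 4600, 4953, 5306, 5659, 185

Selection 1: 2129
Selection 2: 2129 + 353 = 2482
Selection 3: 2482 + 353 = 2835
Selection 4: 2835 + 353 = 3188
Selection 5: 3188 + 353 = 3541
Selection 6: 3541 + 353 = 3894
Selection 7: 3894 + 353 = 4247
Selection 8: 4247 + 353 = 4600
Selection 9: 4600 + 353 = 4953
Selection 10: 4953 + 353 = 5306
Selection 11: 5306 + 353 = 5659
Selection 12: 5659 + 353 = 6012 → 6012 − 5827 = 185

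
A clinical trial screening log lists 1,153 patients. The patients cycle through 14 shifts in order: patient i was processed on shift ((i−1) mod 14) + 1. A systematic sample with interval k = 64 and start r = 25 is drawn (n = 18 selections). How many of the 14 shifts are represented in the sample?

7

Consecutive selections differ by k = 64, so their shift numbers differ by 64 mod 14 = 8.
gcd(64, 14) = 2, so the sample visits 14/2 = 7 distinct residues mod 14.
Start 25 is shift 11; the shifts hit are 1, 3, 5, 7, 9, 11, 13.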